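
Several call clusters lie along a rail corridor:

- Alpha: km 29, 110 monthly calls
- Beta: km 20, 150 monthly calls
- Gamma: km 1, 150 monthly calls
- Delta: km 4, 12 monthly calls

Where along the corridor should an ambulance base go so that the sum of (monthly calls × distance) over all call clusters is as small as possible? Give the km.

For a sum of weighted absolute distances on a line, the optimum is the weighted median (not the mean). Total weight W = 422; half-weight = 211.
Sort by position and accumulate weight:
  km 1 (Gamma, w=150) → cum 150
  km 4 (Delta, w=12) → cum 162
  km 20 (Beta, w=150) → cum 312  ≥ 211 → median here
  km 29 (Alpha, w=110) → cum 422
Optimal location: km 20.

x = 20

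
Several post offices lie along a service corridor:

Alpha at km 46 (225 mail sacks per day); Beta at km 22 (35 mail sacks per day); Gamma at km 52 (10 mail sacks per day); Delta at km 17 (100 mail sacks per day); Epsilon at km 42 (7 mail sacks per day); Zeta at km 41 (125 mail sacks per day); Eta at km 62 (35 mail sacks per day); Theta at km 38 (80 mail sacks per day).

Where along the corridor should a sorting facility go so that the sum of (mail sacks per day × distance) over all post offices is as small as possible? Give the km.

x = 41

For a sum of weighted absolute distances on a line, the optimum is the weighted median (not the mean). Total weight W = 617; half-weight = 308.5.
Sort by position and accumulate weight:
  km 17 (Delta, w=100) → cum 100
  km 22 (Beta, w=35) → cum 135
  km 38 (Theta, w=80) → cum 215
  km 41 (Zeta, w=125) → cum 340  ≥ 308.5 → median here
  km 42 (Epsilon, w=7) → cum 347
  km 46 (Alpha, w=225) → cum 572
  km 52 (Gamma, w=10) → cum 582
  km 62 (Eta, w=35) → cum 617
Optimal location: km 41.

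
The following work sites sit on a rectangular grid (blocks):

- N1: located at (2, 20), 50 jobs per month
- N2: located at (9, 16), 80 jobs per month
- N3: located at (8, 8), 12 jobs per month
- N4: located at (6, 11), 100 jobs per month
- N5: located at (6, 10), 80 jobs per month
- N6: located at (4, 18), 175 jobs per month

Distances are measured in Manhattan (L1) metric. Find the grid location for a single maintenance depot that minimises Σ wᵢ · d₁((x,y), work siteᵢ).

(6, 16)

Manhattan distance separates: Σwᵢ(|x−xᵢ|+|y−yᵢ|) = Σwᵢ|x−xᵢ| + Σwᵢ|y−yᵢ|, so x and y are optimised independently as 1-D weighted medians.
Total weight W = 497; half = 248.5.
x-coordinate, sorted with cumulative weight:
  x=2 (N1, w=50) cum 50
  x=4 (N6, w=175) cum 225
  x=6 (N4, w=100) cum 325  ← median
  x=6 (N5, w=80) cum 405
  x=8 (N3, w=12) cum 417
  x=9 (N2, w=80) cum 497
⇒ x* = 6
y-coordinate, sorted with cumulative weight:
  y=8 (N3, w=12) cum 12
  y=10 (N5, w=80) cum 92
  y=11 (N4, w=100) cum 192
  y=16 (N2, w=80) cum 272  ← median
  y=18 (N6, w=175) cum 447
  y=20 (N1, w=50) cum 497
⇒ y* = 16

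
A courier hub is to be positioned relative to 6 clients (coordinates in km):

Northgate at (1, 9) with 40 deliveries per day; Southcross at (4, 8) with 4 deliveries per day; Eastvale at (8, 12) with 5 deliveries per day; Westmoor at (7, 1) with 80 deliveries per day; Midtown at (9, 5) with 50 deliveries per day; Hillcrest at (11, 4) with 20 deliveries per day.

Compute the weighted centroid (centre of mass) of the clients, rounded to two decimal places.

The minimiser of Σwᵢ‖p−pᵢ‖² is the weighted centroid p* = (Σwᵢpᵢ)/(Σwᵢ).
Σwᵢ = 199.
Σwᵢxᵢ = 40·1 + 4·4 + 5·8 + 80·7 + 50·9 + 20·11 = 1326.
Σwᵢyᵢ = 40·9 + 4·8 + 5·12 + 80·1 + 50·5 + 20·4 = 862.
x* = 1326/199 = 6.66, y* = 862/199 = 4.33.

(6.66, 4.33)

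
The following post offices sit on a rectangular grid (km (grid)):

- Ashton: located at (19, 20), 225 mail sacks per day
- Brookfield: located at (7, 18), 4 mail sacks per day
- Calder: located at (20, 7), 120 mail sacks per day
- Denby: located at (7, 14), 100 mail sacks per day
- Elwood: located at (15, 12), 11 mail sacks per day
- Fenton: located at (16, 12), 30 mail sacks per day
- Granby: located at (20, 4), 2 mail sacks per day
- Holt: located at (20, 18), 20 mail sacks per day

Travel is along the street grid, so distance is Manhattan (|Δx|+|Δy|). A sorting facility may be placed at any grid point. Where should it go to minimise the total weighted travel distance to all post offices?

(19, 14)

Manhattan distance separates: Σwᵢ(|x−xᵢ|+|y−yᵢ|) = Σwᵢ|x−xᵢ| + Σwᵢ|y−yᵢ|, so x and y are optimised independently as 1-D weighted medians.
Total weight W = 512; half = 256.
x-coordinate, sorted with cumulative weight:
  x=7 (Brookfield, w=4) cum 4
  x=7 (Denby, w=100) cum 104
  x=15 (Elwood, w=11) cum 115
  x=16 (Fenton, w=30) cum 145
  x=19 (Ashton, w=225) cum 370  ← median
  x=20 (Calder, w=120) cum 490
  x=20 (Granby, w=2) cum 492
  x=20 (Holt, w=20) cum 512
⇒ x* = 19
y-coordinate, sorted with cumulative weight:
  y=4 (Granby, w=2) cum 2
  y=7 (Calder, w=120) cum 122
  y=12 (Elwood, w=11) cum 133
  y=12 (Fenton, w=30) cum 163
  y=14 (Denby, w=100) cum 263  ← median
  y=18 (Brookfield, w=4) cum 267
  y=18 (Holt, w=20) cum 287
  y=20 (Ashton, w=225) cum 512
⇒ y* = 14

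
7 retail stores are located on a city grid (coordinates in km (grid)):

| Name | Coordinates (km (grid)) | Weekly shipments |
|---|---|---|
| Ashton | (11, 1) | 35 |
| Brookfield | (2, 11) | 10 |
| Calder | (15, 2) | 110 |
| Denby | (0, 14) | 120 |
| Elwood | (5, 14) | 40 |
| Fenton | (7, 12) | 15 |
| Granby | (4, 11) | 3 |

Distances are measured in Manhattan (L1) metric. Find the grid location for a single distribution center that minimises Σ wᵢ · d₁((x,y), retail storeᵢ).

Manhattan distance separates: Σwᵢ(|x−xᵢ|+|y−yᵢ|) = Σwᵢ|x−xᵢ| + Σwᵢ|y−yᵢ|, so x and y are optimised independently as 1-D weighted medians.
Total weight W = 333; half = 166.5.
x-coordinate, sorted with cumulative weight:
  x=0 (Denby, w=120) cum 120
  x=2 (Brookfield, w=10) cum 130
  x=4 (Granby, w=3) cum 133
  x=5 (Elwood, w=40) cum 173  ← median
  x=7 (Fenton, w=15) cum 188
  x=11 (Ashton, w=35) cum 223
  x=15 (Calder, w=110) cum 333
⇒ x* = 5
y-coordinate, sorted with cumulative weight:
  y=1 (Ashton, w=35) cum 35
  y=2 (Calder, w=110) cum 145
  y=11 (Brookfield, w=10) cum 155
  y=11 (Granby, w=3) cum 158
  y=12 (Fenton, w=15) cum 173  ← median
  y=14 (Denby, w=120) cum 293
  y=14 (Elwood, w=40) cum 333
⇒ y* = 12

(5, 12)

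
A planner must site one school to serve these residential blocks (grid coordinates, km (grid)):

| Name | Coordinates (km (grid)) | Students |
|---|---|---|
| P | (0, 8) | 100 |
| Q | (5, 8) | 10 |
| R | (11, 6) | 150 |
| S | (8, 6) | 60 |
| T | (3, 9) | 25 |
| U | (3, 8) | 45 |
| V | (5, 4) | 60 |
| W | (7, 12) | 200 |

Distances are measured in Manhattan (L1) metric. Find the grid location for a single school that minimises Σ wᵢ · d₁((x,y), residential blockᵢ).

(7, 8)

Manhattan distance separates: Σwᵢ(|x−xᵢ|+|y−yᵢ|) = Σwᵢ|x−xᵢ| + Σwᵢ|y−yᵢ|, so x and y are optimised independently as 1-D weighted medians.
Total weight W = 650; half = 325.
x-coordinate, sorted with cumulative weight:
  x=0 (P, w=100) cum 100
  x=3 (T, w=25) cum 125
  x=3 (U, w=45) cum 170
  x=5 (Q, w=10) cum 180
  x=5 (V, w=60) cum 240
  x=7 (W, w=200) cum 440  ← median
  x=8 (S, w=60) cum 500
  x=11 (R, w=150) cum 650
⇒ x* = 7
y-coordinate, sorted with cumulative weight:
  y=4 (V, w=60) cum 60
  y=6 (R, w=150) cum 210
  y=6 (S, w=60) cum 270
  y=8 (P, w=100) cum 370  ← median
  y=8 (Q, w=10) cum 380
  y=8 (U, w=45) cum 425
  y=9 (T, w=25) cum 450
  y=12 (W, w=200) cum 650
⇒ y* = 8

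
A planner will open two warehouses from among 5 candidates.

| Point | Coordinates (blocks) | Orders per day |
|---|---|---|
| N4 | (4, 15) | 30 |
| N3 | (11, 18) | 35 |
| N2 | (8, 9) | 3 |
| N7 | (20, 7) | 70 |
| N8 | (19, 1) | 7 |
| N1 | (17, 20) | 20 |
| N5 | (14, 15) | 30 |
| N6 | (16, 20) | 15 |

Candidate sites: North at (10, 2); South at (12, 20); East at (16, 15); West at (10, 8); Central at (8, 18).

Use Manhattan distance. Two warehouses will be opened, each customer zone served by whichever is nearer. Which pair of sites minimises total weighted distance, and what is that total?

Evaluate every pair (each demand assigned to the nearer of the two):
  {East, Central}: total = 1556
  {South, East}: total = 1686
  {South, West}: total = 1756
  {East, West}: total = 1786
  {North, East}: total = 1832
  {West, Central}: total = 1846
  {North, South}: total = 2012
  {North, Central}: total = 2102
  {South, Central}: total = 2364
  {North, West}: total = 2604
Best pair: {East, Central} with total 1556.

{East, Central}, total 1556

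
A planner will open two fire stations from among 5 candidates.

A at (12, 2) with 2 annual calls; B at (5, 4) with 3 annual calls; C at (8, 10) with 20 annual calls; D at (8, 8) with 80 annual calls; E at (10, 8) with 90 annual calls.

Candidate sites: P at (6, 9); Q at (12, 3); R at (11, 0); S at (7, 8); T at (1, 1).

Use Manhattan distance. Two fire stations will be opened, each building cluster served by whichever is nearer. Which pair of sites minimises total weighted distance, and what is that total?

Evaluate every pair (each demand assigned to the nearer of the two):
  {Q, S}: total = 430
  {R, S}: total = 434
  {P, S}: total = 450
  {S, T}: total = 450
  {P, Q}: total = 770
  {P, R}: total = 774
  {P, T}: total = 792
  {Q, T}: total = 1593
  {Q, R}: total = 1596
  {R, T}: total = 1977
Best pair: {Q, S} with total 430.

{Q, S}, total 430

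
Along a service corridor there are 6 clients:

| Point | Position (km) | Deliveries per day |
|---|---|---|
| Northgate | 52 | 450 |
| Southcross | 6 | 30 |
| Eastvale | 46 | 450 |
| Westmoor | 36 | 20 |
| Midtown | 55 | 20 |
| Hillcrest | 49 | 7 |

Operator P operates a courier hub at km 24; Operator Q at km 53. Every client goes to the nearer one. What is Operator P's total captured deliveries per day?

The indifferent point is the midpoint (24+53)/2 = 38.5; clients left of it (closer to Operator P at 24) go to Operator P, those right go to Operator Q.
  Southcross at 6 (w=30) → Operator P
  Westmoor at 36 (w=20) → Operator P
  Eastvale at 46 (w=450) → Operator Q
  Hillcrest at 49 (w=7) → Operator Q
  Northgate at 52 (w=450) → Operator Q
  Midtown at 55 (w=20) → Operator Q
Operator P captures 50; Operator Q captures 927.

50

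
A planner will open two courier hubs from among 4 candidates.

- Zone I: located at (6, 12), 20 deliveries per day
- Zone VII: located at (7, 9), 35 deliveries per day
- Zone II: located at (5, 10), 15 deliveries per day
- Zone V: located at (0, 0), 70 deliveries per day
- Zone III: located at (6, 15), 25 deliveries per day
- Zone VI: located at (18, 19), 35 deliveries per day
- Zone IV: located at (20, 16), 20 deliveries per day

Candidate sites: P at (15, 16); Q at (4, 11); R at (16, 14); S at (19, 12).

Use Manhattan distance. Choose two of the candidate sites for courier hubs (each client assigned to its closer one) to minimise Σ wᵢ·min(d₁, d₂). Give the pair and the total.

{P, Q}, total 1775

Evaluate every pair (each demand assigned to the nearer of the two):
  {P, Q}: total = 1775
  {Q, R}: total = 1830
  {Q, S}: total = 1845
  {P, R}: total = 3615
  {R, S}: total = 3675
  {P, S}: total = 3755
Best pair: {P, Q} with total 1775.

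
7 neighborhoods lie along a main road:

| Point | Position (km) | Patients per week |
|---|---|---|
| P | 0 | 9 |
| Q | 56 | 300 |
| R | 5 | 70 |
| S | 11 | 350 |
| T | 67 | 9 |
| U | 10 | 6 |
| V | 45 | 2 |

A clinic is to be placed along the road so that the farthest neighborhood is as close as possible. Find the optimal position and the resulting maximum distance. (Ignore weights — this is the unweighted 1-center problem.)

location 33.5, max distance 33.5

The 1-center on a line is the midpoint of the two extreme points: leftmost at 0, rightmost at 67.
Optimal location = (0 + 67)/2 = 33.5; maximum distance = (67 − 0)/2 = 33.5.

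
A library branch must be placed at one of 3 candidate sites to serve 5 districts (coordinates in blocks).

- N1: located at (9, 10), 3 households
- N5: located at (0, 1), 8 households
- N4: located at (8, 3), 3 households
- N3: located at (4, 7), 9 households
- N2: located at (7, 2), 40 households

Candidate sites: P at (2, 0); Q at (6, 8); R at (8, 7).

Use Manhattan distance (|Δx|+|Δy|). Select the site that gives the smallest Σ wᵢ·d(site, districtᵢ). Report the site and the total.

Total weighted distance at each candidate:
  P (2, 0): total = 463
  Q (6, 8): total = 447
  R (8, 7): total = 412
Minimum is at R with total 412 blocks.

R, total 412 blocks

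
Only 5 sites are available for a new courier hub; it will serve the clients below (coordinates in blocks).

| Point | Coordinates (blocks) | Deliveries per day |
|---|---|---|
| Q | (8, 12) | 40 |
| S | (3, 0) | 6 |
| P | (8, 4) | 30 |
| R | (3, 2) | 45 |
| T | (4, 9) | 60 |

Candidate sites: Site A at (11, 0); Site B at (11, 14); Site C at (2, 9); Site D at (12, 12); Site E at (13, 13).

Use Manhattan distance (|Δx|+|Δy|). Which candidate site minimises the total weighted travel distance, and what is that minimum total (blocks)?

Total weighted distance at each candidate:
  Site A (11, 0): total = 2268
  Site B (11, 14): total = 2342
  Site C (2, 9): total = 1230
  Site D (12, 12): total = 2161
  Site E (13, 13): total = 2523
Minimum is at Site C with total 1230 blocks.

Site C, total 1230 blocks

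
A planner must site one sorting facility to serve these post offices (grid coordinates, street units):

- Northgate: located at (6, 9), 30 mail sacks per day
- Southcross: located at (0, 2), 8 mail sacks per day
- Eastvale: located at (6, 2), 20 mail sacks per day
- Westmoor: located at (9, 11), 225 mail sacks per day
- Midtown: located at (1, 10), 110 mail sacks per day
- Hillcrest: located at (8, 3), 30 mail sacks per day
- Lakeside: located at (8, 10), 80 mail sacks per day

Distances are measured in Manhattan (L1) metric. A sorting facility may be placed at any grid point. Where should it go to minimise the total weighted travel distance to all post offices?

(8, 10)

Manhattan distance separates: Σwᵢ(|x−xᵢ|+|y−yᵢ|) = Σwᵢ|x−xᵢ| + Σwᵢ|y−yᵢ|, so x and y are optimised independently as 1-D weighted medians.
Total weight W = 503; half = 251.5.
x-coordinate, sorted with cumulative weight:
  x=0 (Southcross, w=8) cum 8
  x=1 (Midtown, w=110) cum 118
  x=6 (Northgate, w=30) cum 148
  x=6 (Eastvale, w=20) cum 168
  x=8 (Hillcrest, w=30) cum 198
  x=8 (Lakeside, w=80) cum 278  ← median
  x=9 (Westmoor, w=225) cum 503
⇒ x* = 8
y-coordinate, sorted with cumulative weight:
  y=2 (Southcross, w=8) cum 8
  y=2 (Eastvale, w=20) cum 28
  y=3 (Hillcrest, w=30) cum 58
  y=9 (Northgate, w=30) cum 88
  y=10 (Midtown, w=110) cum 198
  y=10 (Lakeside, w=80) cum 278  ← median
  y=11 (Westmoor, w=225) cum 503
⇒ y* = 10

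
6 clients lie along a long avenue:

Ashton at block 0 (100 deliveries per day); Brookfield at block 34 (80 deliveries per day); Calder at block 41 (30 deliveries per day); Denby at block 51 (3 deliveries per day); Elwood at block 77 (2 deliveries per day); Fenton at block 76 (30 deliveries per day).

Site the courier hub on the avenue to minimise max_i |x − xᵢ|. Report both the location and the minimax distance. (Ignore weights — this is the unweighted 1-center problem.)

The 1-center on a line is the midpoint of the two extreme points: leftmost at 0, rightmost at 77.
Optimal location = (0 + 77)/2 = 38.5; maximum distance = (77 − 0)/2 = 38.5.

location 38.5, max distance 38.5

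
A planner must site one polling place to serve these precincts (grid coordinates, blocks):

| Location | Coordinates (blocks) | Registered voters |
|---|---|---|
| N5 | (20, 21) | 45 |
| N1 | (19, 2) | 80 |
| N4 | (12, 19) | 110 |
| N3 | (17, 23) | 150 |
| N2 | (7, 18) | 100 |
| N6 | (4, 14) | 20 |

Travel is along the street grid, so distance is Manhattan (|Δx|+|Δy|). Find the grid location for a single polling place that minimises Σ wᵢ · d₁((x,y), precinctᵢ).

(17, 19)

Manhattan distance separates: Σwᵢ(|x−xᵢ|+|y−yᵢ|) = Σwᵢ|x−xᵢ| + Σwᵢ|y−yᵢ|, so x and y are optimised independently as 1-D weighted medians.
Total weight W = 505; half = 252.5.
x-coordinate, sorted with cumulative weight:
  x=4 (N6, w=20) cum 20
  x=7 (N2, w=100) cum 120
  x=12 (N4, w=110) cum 230
  x=17 (N3, w=150) cum 380  ← median
  x=19 (N1, w=80) cum 460
  x=20 (N5, w=45) cum 505
⇒ x* = 17
y-coordinate, sorted with cumulative weight:
  y=2 (N1, w=80) cum 80
  y=14 (N6, w=20) cum 100
  y=18 (N2, w=100) cum 200
  y=19 (N4, w=110) cum 310  ← median
  y=21 (N5, w=45) cum 355
  y=23 (N3, w=150) cum 505
⇒ y* = 19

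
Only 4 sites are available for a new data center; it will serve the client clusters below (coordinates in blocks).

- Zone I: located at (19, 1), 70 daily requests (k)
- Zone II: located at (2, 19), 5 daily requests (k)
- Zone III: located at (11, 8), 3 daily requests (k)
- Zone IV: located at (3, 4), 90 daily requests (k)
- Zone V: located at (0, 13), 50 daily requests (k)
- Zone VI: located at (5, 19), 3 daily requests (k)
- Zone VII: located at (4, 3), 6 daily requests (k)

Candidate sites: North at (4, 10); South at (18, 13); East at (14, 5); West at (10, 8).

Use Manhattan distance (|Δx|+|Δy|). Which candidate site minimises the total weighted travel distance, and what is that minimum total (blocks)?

Total weighted distance at each candidate:
  North (4, 10): total = 2814
  South (18, 13): total = 4317
  East (14, 5): total = 3099
  West (10, 8): total = 3072
Minimum is at North with total 2814 blocks.

North, total 2814 blocks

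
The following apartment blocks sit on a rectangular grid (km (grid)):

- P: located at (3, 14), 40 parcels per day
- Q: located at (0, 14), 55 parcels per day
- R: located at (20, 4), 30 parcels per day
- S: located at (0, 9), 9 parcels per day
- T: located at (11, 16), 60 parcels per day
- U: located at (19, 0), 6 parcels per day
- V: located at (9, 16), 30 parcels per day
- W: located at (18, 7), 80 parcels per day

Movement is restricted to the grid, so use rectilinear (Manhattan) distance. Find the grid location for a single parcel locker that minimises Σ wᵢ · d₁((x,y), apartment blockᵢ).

Manhattan distance separates: Σwᵢ(|x−xᵢ|+|y−yᵢ|) = Σwᵢ|x−xᵢ| + Σwᵢ|y−yᵢ|, so x and y are optimised independently as 1-D weighted medians.
Total weight W = 310; half = 155.
x-coordinate, sorted with cumulative weight:
  x=0 (Q, w=55) cum 55
  x=0 (S, w=9) cum 64
  x=3 (P, w=40) cum 104
  x=9 (V, w=30) cum 134
  x=11 (T, w=60) cum 194  ← median
  x=18 (W, w=80) cum 274
  x=19 (U, w=6) cum 280
  x=20 (R, w=30) cum 310
⇒ x* = 11
y-coordinate, sorted with cumulative weight:
  y=0 (U, w=6) cum 6
  y=4 (R, w=30) cum 36
  y=7 (W, w=80) cum 116
  y=9 (S, w=9) cum 125
  y=14 (P, w=40) cum 165  ← median
  y=14 (Q, w=55) cum 220
  y=16 (T, w=60) cum 280
  y=16 (V, w=30) cum 310
⇒ y* = 14

(11, 14)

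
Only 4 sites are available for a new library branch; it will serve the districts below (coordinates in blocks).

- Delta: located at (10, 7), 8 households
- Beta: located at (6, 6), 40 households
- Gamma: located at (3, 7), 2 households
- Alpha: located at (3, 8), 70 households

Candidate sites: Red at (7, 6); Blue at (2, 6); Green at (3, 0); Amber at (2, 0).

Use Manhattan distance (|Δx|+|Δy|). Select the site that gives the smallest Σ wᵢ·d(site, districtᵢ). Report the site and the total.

Blue, total 446 blocks

Total weighted distance at each candidate:
  Red (7, 6): total = 502
  Blue (2, 6): total = 446
  Green (3, 0): total = 1046
  Amber (2, 0): total = 1166
Minimum is at Blue with total 446 blocks.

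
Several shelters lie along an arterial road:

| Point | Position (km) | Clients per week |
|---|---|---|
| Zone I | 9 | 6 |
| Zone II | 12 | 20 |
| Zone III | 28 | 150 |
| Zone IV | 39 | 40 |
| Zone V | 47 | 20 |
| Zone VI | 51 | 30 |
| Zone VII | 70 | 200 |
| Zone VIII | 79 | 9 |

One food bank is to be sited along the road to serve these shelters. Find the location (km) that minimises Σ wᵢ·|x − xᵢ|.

For a sum of weighted absolute distances on a line, the optimum is the weighted median (not the mean). Total weight W = 475; half-weight = 237.5.
Sort by position and accumulate weight:
  km 9 (Zone I, w=6) → cum 6
  km 12 (Zone II, w=20) → cum 26
  km 28 (Zone III, w=150) → cum 176
  km 39 (Zone IV, w=40) → cum 216
  km 47 (Zone V, w=20) → cum 236
  km 51 (Zone VI, w=30) → cum 266  ≥ 237.5 → median here
  km 70 (Zone VII, w=200) → cum 466
  km 79 (Zone VIII, w=9) → cum 475
Optimal location: km 51.

x = 51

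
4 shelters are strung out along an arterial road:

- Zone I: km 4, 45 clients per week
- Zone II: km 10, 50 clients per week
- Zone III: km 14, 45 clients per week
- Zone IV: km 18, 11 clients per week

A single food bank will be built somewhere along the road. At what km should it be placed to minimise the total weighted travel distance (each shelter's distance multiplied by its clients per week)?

For a sum of weighted absolute distances on a line, the optimum is the weighted median (not the mean). Total weight W = 151; half-weight = 75.5.
Sort by position and accumulate weight:
  km 4 (Zone I, w=45) → cum 45
  km 10 (Zone II, w=50) → cum 95  ≥ 75.5 → median here
  km 14 (Zone III, w=45) → cum 140
  km 18 (Zone IV, w=11) → cum 151
Optimal location: km 10.

x = 10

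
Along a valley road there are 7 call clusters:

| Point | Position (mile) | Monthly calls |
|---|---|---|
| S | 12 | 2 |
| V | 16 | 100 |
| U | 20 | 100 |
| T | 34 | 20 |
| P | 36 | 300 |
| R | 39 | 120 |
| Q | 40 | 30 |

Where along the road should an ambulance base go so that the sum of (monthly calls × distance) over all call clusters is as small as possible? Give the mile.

x = 36

For a sum of weighted absolute distances on a line, the optimum is the weighted median (not the mean). Total weight W = 672; half-weight = 336.
Sort by position and accumulate weight:
  mile 12 (S, w=2) → cum 2
  mile 16 (V, w=100) → cum 102
  mile 20 (U, w=100) → cum 202
  mile 34 (T, w=20) → cum 222
  mile 36 (P, w=300) → cum 522  ≥ 336 → median here
  mile 39 (R, w=120) → cum 642
  mile 40 (Q, w=30) → cum 672
Optimal location: mile 36.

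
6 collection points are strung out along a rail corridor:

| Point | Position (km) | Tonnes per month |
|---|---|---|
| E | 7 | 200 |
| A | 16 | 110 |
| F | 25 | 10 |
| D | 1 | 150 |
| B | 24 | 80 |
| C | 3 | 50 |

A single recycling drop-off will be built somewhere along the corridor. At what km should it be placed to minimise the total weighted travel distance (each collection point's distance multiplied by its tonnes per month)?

x = 7

For a sum of weighted absolute distances on a line, the optimum is the weighted median (not the mean). Total weight W = 600; half-weight = 300.
Sort by position and accumulate weight:
  km 1 (D, w=150) → cum 150
  km 3 (C, w=50) → cum 200
  km 7 (E, w=200) → cum 400  ≥ 300 → median here
  km 16 (A, w=110) → cum 510
  km 24 (B, w=80) → cum 590
  km 25 (F, w=10) → cum 600
Optimal location: km 7.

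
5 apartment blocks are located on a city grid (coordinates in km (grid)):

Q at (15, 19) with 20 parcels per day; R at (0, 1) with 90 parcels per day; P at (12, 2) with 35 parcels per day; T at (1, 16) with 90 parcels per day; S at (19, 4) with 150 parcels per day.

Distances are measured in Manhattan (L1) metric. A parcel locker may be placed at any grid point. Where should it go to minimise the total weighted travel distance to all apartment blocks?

Manhattan distance separates: Σwᵢ(|x−xᵢ|+|y−yᵢ|) = Σwᵢ|x−xᵢ| + Σwᵢ|y−yᵢ|, so x and y are optimised independently as 1-D weighted medians.
Total weight W = 385; half = 192.5.
x-coordinate, sorted with cumulative weight:
  x=0 (R, w=90) cum 90
  x=1 (T, w=90) cum 180
  x=12 (P, w=35) cum 215  ← median
  x=15 (Q, w=20) cum 235
  x=19 (S, w=150) cum 385
⇒ x* = 12
y-coordinate, sorted with cumulative weight:
  y=1 (R, w=90) cum 90
  y=2 (P, w=35) cum 125
  y=4 (S, w=150) cum 275  ← median
  y=16 (T, w=90) cum 365
  y=19 (Q, w=20) cum 385
⇒ y* = 4

(12, 4)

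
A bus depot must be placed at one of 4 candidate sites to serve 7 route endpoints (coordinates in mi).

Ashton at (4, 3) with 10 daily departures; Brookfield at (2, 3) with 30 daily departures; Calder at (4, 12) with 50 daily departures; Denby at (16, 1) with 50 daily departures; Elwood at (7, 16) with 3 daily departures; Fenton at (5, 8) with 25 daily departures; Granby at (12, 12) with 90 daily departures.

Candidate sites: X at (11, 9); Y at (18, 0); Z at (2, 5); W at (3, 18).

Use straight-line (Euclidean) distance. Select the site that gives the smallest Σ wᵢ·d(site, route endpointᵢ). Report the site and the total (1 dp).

X, total 1730.0 mi

Total weighted distance at each candidate:
  X (11, 9): total = 1730.0
  Y (18, 0): total = 3312.6
  Z (2, 5): total = 2421.2
  W (3, 18): total = 3217.4
Minimum is at X with total 1730.0 mi.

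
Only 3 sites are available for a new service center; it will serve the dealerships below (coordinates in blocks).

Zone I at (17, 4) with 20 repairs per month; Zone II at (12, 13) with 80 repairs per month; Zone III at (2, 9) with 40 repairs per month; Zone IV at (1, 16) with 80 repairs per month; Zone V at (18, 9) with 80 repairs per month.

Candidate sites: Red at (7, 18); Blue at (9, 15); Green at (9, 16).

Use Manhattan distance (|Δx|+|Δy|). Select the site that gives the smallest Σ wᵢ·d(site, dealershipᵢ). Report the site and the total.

Blue, total 3220 blocks

Total weighted distance at each candidate:
  Red (7, 18): total = 4080
  Blue (9, 15): total = 3220
  Green (9, 16): total = 3360
Minimum is at Blue with total 3220 blocks.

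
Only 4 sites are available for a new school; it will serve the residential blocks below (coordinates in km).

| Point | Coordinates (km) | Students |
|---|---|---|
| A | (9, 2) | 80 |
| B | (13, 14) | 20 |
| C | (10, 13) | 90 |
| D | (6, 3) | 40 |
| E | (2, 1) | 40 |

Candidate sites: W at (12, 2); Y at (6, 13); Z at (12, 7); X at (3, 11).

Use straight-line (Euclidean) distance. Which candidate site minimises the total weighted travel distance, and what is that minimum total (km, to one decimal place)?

Total weighted distance at each candidate:
  W (12, 2): total = 2132.4
  Y (6, 13): total = 2319.5
  Z (12, 7): total = 1932.0
  X (3, 11): total = 2473.1
Minimum is at Z with total 1932.0 km.

Z, total 1932.0 km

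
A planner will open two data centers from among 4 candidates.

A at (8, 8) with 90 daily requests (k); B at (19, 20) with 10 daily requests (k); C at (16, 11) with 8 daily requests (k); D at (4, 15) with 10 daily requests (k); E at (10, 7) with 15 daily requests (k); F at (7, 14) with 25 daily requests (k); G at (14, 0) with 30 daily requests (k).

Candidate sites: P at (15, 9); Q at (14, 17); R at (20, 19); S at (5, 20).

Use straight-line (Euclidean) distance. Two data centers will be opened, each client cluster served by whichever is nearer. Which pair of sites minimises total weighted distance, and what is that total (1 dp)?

Evaluate every pair (each demand assigned to the nearer of the two):
  {P, S}: total = 1332.9
  {P, Q}: total = 1357.4
  {P, R}: total = 1382.0
  {Q, S}: total = 1963.1
  {Q, R}: total = 2002.2
  {R, S}: total = 2214.7
Best pair: {P, S} with total 1332.9.

{P, S}, total 1332.9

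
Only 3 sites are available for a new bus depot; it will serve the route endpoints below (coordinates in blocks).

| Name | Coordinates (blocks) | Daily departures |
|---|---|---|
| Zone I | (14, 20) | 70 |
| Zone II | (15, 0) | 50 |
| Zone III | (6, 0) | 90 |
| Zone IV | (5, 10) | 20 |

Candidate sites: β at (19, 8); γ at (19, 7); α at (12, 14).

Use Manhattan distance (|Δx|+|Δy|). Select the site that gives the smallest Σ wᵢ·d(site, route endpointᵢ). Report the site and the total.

Total weighted distance at each candidate:
  β (19, 8): total = 4000
  γ (19, 7): total = 3950
  α (12, 14): total = 3430
Minimum is at α with total 3430 blocks.

α, total 3430 blocks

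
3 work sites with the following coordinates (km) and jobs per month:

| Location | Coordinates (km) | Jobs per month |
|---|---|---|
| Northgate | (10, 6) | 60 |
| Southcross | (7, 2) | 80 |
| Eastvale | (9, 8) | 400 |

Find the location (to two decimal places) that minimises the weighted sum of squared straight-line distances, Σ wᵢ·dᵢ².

The minimiser of Σwᵢ‖p−pᵢ‖² is the weighted centroid p* = (Σwᵢpᵢ)/(Σwᵢ).
Σwᵢ = 540.
Σwᵢxᵢ = 60·10 + 80·7 + 400·9 = 4760.
Σwᵢyᵢ = 60·6 + 80·2 + 400·8 = 3720.
x* = 4760/540 = 8.81, y* = 3720/540 = 6.89.

(8.81, 6.89)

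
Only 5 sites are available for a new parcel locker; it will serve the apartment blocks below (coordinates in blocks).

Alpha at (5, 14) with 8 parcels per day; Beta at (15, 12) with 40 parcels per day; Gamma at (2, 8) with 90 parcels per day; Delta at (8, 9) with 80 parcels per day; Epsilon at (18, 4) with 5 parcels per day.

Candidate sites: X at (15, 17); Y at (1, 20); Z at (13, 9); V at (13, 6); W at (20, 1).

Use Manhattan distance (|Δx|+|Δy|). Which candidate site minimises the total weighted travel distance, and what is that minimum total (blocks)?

Z, total 1834 blocks

Total weighted distance at each candidate:
  X (15, 17): total = 3564
  Y (1, 20): total = 3735
  Z (13, 9): total = 1834
  V (13, 6): total = 2293
  W (20, 1): total = 4739
Minimum is at Z with total 1834 blocks.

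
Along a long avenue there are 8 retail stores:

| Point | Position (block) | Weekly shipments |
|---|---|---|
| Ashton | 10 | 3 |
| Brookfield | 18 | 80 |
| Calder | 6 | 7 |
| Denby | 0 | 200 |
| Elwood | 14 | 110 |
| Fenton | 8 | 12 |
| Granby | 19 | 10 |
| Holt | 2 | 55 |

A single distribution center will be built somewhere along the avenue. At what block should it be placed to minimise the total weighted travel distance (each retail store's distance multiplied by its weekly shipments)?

x = 2

For a sum of weighted absolute distances on a line, the optimum is the weighted median (not the mean). Total weight W = 477; half-weight = 238.5.
Sort by position and accumulate weight:
  block 0 (Denby, w=200) → cum 200
  block 2 (Holt, w=55) → cum 255  ≥ 238.5 → median here
  block 6 (Calder, w=7) → cum 262
  block 8 (Fenton, w=12) → cum 274
  block 10 (Ashton, w=3) → cum 277
  block 14 (Elwood, w=110) → cum 387
  block 18 (Brookfield, w=80) → cum 467
  block 19 (Granby, w=10) → cum 477
Optimal location: block 2.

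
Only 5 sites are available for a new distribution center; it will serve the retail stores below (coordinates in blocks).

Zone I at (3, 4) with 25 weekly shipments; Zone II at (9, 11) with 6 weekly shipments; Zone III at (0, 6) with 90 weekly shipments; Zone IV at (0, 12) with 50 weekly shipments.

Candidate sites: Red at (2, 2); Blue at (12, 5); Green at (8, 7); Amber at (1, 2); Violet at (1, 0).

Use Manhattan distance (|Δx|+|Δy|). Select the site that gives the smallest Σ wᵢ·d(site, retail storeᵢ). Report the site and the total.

Total weighted distance at each candidate:
  Red (2, 2): total = 1311
  Blue (12, 5): total = 2424
  Green (8, 7): total = 1690
  Amber (1, 2): total = 1202
  Violet (1, 0): total = 1544
Minimum is at Amber with total 1202 blocks.

Amber, total 1202 blocks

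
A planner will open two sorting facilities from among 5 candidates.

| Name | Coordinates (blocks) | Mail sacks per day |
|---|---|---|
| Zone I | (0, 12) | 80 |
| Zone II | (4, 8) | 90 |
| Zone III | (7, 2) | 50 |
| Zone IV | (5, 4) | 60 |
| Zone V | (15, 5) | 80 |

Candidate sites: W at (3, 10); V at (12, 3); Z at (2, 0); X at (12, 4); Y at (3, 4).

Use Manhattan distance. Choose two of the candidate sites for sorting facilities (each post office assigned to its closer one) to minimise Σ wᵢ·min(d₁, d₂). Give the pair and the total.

Evaluate every pair (each demand assigned to the nearer of the two):
  {W, X}: total = 1760
  {W, V}: total = 1850
  {X, Y}: total = 2070
  {W, Y}: total = 2130
  {V, Y}: total = 2150
  {Z, Y}: total = 2790
  {W, Z}: total = 2800
  {Z, X}: total = 3110
  {V, Z}: total = 3140
  {V, X}: total = 3720
Best pair: {W, X} with total 1760.

{W, X}, total 1760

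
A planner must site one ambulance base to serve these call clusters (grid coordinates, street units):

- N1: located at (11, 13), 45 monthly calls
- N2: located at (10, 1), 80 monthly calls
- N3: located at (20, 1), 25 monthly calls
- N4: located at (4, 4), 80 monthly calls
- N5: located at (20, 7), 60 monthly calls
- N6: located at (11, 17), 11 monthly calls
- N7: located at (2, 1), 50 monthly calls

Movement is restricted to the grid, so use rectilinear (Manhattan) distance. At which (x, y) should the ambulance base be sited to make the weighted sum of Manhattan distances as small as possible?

Manhattan distance separates: Σwᵢ(|x−xᵢ|+|y−yᵢ|) = Σwᵢ|x−xᵢ| + Σwᵢ|y−yᵢ|, so x and y are optimised independently as 1-D weighted medians.
Total weight W = 351; half = 175.5.
x-coordinate, sorted with cumulative weight:
  x=2 (N7, w=50) cum 50
  x=4 (N4, w=80) cum 130
  x=10 (N2, w=80) cum 210  ← median
  x=11 (N1, w=45) cum 255
  x=11 (N6, w=11) cum 266
  x=20 (N3, w=25) cum 291
  x=20 (N5, w=60) cum 351
⇒ x* = 10
y-coordinate, sorted with cumulative weight:
  y=1 (N2, w=80) cum 80
  y=1 (N3, w=25) cum 105
  y=1 (N7, w=50) cum 155
  y=4 (N4, w=80) cum 235  ← median
  y=7 (N5, w=60) cum 295
  y=13 (N1, w=45) cum 340
  y=17 (N6, w=11) cum 351
⇒ y* = 4

(10, 4)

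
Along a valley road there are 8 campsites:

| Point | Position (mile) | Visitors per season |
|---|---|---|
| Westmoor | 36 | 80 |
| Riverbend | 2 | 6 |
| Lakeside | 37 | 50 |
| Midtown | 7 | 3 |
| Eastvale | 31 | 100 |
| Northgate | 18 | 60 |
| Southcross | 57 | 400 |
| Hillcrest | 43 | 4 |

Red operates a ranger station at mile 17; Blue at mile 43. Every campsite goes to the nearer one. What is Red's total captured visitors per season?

The indifferent point is the midpoint (17+43)/2 = 30; campsites left of it (closer to Red at 17) go to Red, those right go to Blue.
  Riverbend at 2 (w=6) → Red
  Midtown at 7 (w=3) → Red
  Northgate at 18 (w=60) → Red
  Eastvale at 31 (w=100) → Blue
  Westmoor at 36 (w=80) → Blue
  Lakeside at 37 (w=50) → Blue
  Hillcrest at 43 (w=4) → Blue
  Southcross at 57 (w=400) → Blue
Red captures 69; Blue captures 634.

69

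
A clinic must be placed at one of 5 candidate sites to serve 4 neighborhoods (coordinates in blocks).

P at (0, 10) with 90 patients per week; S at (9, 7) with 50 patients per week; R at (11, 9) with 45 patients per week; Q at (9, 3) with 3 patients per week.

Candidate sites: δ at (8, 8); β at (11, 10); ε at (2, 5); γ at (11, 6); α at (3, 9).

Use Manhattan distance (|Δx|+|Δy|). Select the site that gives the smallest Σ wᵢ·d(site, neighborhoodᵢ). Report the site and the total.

α, total 1156 blocks

Total weighted distance at each candidate:
  δ (8, 8): total = 1198
  β (11, 10): total = 1312
  ε (2, 5): total = 1692
  γ (11, 6): total = 1650
  α (3, 9): total = 1156
Minimum is at α with total 1156 blocks.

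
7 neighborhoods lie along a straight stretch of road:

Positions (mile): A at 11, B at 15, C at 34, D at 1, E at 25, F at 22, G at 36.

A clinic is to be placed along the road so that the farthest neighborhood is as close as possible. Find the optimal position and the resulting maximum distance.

location 18.5, max distance 17.5

The 1-center on a line is the midpoint of the two extreme points: leftmost at 1, rightmost at 36.
Optimal location = (1 + 36)/2 = 18.5; maximum distance = (36 − 1)/2 = 17.5.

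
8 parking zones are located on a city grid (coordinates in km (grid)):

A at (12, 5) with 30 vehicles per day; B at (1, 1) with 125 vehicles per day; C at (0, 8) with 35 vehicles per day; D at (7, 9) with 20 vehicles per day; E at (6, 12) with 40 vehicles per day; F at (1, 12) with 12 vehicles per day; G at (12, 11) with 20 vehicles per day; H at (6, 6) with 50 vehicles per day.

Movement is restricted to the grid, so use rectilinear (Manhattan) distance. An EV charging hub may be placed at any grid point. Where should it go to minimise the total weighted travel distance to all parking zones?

(1, 6)

Manhattan distance separates: Σwᵢ(|x−xᵢ|+|y−yᵢ|) = Σwᵢ|x−xᵢ| + Σwᵢ|y−yᵢ|, so x and y are optimised independently as 1-D weighted medians.
Total weight W = 332; half = 166.
x-coordinate, sorted with cumulative weight:
  x=0 (C, w=35) cum 35
  x=1 (B, w=125) cum 160
  x=1 (F, w=12) cum 172  ← median
  x=6 (E, w=40) cum 212
  x=6 (H, w=50) cum 262
  x=7 (D, w=20) cum 282
  x=12 (A, w=30) cum 312
  x=12 (G, w=20) cum 332
⇒ x* = 1
y-coordinate, sorted with cumulative weight:
  y=1 (B, w=125) cum 125
  y=5 (A, w=30) cum 155
  y=6 (H, w=50) cum 205  ← median
  y=8 (C, w=35) cum 240
  y=9 (D, w=20) cum 260
  y=11 (G, w=20) cum 280
  y=12 (E, w=40) cum 320
  y=12 (F, w=12) cum 332
⇒ y* = 6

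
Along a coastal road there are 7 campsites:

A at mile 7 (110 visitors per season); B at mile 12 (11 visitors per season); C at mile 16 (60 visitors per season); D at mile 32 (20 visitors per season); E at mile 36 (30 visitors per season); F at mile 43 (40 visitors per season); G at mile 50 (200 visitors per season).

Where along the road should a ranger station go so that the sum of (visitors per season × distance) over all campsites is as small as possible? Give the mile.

For a sum of weighted absolute distances on a line, the optimum is the weighted median (not the mean). Total weight W = 471; half-weight = 235.5.
Sort by position and accumulate weight:
  mile 7 (A, w=110) → cum 110
  mile 12 (B, w=11) → cum 121
  mile 16 (C, w=60) → cum 181
  mile 32 (D, w=20) → cum 201
  mile 36 (E, w=30) → cum 231
  mile 43 (F, w=40) → cum 271  ≥ 235.5 → median here
  mile 50 (G, w=200) → cum 471
Optimal location: mile 43.

x = 43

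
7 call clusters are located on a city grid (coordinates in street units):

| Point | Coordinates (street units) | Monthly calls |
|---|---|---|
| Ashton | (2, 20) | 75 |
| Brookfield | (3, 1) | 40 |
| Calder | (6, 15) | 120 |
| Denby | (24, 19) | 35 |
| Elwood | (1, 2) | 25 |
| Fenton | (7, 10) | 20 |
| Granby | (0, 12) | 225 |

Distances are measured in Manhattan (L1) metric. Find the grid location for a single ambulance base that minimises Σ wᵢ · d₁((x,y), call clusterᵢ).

(2, 12)

Manhattan distance separates: Σwᵢ(|x−xᵢ|+|y−yᵢ|) = Σwᵢ|x−xᵢ| + Σwᵢ|y−yᵢ|, so x and y are optimised independently as 1-D weighted medians.
Total weight W = 540; half = 270.
x-coordinate, sorted with cumulative weight:
  x=0 (Granby, w=225) cum 225
  x=1 (Elwood, w=25) cum 250
  x=2 (Ashton, w=75) cum 325  ← median
  x=3 (Brookfield, w=40) cum 365
  x=6 (Calder, w=120) cum 485
  x=7 (Fenton, w=20) cum 505
  x=24 (Denby, w=35) cum 540
⇒ x* = 2
y-coordinate, sorted with cumulative weight:
  y=1 (Brookfield, w=40) cum 40
  y=2 (Elwood, w=25) cum 65
  y=10 (Fenton, w=20) cum 85
  y=12 (Granby, w=225) cum 310  ← median
  y=15 (Calder, w=120) cum 430
  y=19 (Denby, w=35) cum 465
  y=20 (Ashton, w=75) cum 540
⇒ y* = 12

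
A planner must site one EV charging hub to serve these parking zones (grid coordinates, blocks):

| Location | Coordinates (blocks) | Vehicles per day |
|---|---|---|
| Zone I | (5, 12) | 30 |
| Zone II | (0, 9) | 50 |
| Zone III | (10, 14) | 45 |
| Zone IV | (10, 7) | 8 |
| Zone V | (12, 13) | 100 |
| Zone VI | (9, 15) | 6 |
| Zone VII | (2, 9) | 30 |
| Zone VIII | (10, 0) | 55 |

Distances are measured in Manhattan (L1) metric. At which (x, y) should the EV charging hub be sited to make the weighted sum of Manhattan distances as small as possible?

Manhattan distance separates: Σwᵢ(|x−xᵢ|+|y−yᵢ|) = Σwᵢ|x−xᵢ| + Σwᵢ|y−yᵢ|, so x and y are optimised independently as 1-D weighted medians.
Total weight W = 324; half = 162.
x-coordinate, sorted with cumulative weight:
  x=0 (Zone II, w=50) cum 50
  x=2 (Zone VII, w=30) cum 80
  x=5 (Zone I, w=30) cum 110
  x=9 (Zone VI, w=6) cum 116
  x=10 (Zone III, w=45) cum 161
  x=10 (Zone IV, w=8) cum 169  ← median
  x=10 (Zone VIII, w=55) cum 224
  x=12 (Zone V, w=100) cum 324
⇒ x* = 10
y-coordinate, sorted with cumulative weight:
  y=0 (Zone VIII, w=55) cum 55
  y=7 (Zone IV, w=8) cum 63
  y=9 (Zone II, w=50) cum 113
  y=9 (Zone VII, w=30) cum 143
  y=12 (Zone I, w=30) cum 173  ← median
  y=13 (Zone V, w=100) cum 273
  y=14 (Zone III, w=45) cum 318
  y=15 (Zone VI, w=6) cum 324
⇒ y* = 12

(10, 12)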